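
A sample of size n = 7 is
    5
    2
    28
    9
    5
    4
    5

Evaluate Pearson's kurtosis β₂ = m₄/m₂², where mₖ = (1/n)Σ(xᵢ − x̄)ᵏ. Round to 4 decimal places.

x̄ = 8.2857
Σ(xᵢ − x̄)² = 479.4286 ⇒ m₂ = 68.48980
Σ(xᵢ − x̄)⁴ = 153299.5335 ⇒ m₄ = 21899.93336
m₂² = 4690.85214
β₂ = m₄/m₂² = 21899.93336 / 4690.85214 ≈ 4.6686

4.6686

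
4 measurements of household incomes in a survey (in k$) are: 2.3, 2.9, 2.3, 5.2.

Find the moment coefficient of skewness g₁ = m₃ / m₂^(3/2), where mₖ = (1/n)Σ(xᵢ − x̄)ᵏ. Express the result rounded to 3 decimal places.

x̄ = (2.3 + 2.9 + 2.3 + 5.2) / 4 = 3.1750
deviations (xᵢ − x̄): -0.8750, -0.2750, -0.8750, 2.0250
Σ(xᵢ − x̄)² = 5.7075 ⇒ m₂ = 5.7075/4 = 1.42688
Σ(xᵢ − x̄)³ = 6.9431 ⇒ m₃ = 6.9431/4 = 1.73578
m₂^(3/2) = 1.42688^(1.5) = 1.70443
g₁ = m₃ / m₂^(3/2) = 1.73578 / 1.70443 ≈ 1.018

1.018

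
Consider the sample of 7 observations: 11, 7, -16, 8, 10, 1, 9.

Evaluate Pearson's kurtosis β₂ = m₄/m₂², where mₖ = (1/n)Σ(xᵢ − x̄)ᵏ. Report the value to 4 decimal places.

x̄ = 4.2857
Σ(xᵢ − x̄)² = 543.4286 ⇒ m₂ = 77.63265
Σ(xᵢ − x̄)⁴ = 173294.3090 ⇒ m₄ = 24756.32986
m₂² = 6026.82882
β₂ = m₄/m₂² = 24756.32986 / 6026.82882 ≈ 4.1077

4.1077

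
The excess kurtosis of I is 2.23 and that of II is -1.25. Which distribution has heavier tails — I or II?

Higher excess kurtosis ⇒ heavier tails relative to the normal distribution.
2.23 vs -1.25: the larger is 2.23, so I has heavier tails. (I is leptokurtic — heavier-than-normal tails; the other is platykurtic.)

I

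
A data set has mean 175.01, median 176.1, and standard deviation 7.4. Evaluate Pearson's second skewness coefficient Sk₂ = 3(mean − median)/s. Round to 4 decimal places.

Sk₂ = 3(175.01 − 176.1) / 7.4 = 3 × -1.0900 / 7.4
    = -3.2700 / 7.4 ≈ -0.4419

-0.4419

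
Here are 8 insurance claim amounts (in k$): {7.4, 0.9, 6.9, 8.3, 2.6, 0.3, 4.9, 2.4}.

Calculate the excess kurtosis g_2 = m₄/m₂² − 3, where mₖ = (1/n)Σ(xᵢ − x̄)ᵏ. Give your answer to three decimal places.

-1.550

x̄ = 4.2125
Σ(xᵢ − x̄)² = 66.7288 ⇒ m₂ = 8.34109
Σ(xᵢ − x̄)⁴ = 807.0413 ⇒ m₄ = 100.88016
m₂² = 69.57384
g_2 = m₄/m₂² − 3 = 1.44997 − 3 ≈ -1.550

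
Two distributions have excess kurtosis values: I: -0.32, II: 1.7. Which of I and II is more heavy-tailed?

II

Higher excess kurtosis ⇒ heavier tails relative to the normal distribution.
-0.32 vs 1.7: the larger is 1.7, so II has heavier tails. (II is leptokurtic — heavier-than-normal tails; the other is platykurtic.)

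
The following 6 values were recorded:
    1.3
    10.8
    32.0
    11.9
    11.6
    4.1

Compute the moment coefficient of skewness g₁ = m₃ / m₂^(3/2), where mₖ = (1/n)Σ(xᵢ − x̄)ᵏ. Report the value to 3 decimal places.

x̄ = (1.3 + 10.8 + 32.0 + 11.9 + 11.6 + 4.1) / 6 = 11.9500
deviations (xᵢ − x̄): -10.6500, -1.1500, 20.0500, -0.0500, -0.3500, -7.8500
Σ(xᵢ − x̄)² = 578.4950 ⇒ m₂ = 578.4950/6 = 96.41583
Σ(xᵢ − x̄)³ = 6366.9000 ⇒ m₃ = 6366.9000/6 = 1061.15000
m₂^(3/2) = 96.41583^(1.5) = 946.72215
g₁ = m₃ / m₂^(3/2) = 1061.15000 / 946.72215 ≈ 1.121

1.121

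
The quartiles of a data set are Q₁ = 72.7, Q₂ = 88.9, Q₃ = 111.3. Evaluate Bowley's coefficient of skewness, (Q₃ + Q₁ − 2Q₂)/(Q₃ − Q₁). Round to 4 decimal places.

numerator: Q₃ + Q₁ − 2Q₂ = 111.3 + 72.7 − 2×88.9 = 6.2000
denominator: Q₃ − Q₁ = 111.3 − 72.7 = 38.6000
Bowley skewness = 6.2000 / 38.6000 ≈ 0.1606

0.1606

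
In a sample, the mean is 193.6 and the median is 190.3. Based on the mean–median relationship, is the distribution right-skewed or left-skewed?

mean − median = 193.6 − 190.3 = 3.3
mean > median ⇒ the longer tail is on the right ⇒ right-skewed (positively skewed).

right-skewed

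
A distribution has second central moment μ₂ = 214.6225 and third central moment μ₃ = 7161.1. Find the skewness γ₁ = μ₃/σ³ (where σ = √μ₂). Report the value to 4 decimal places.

2.2775

σ = √μ₂ = √214.6225 = 14.65000
σ³ = μ₂^(3/2) = 3144.21963
γ₁ = μ₃/σ³ = 7161.1 / 3144.21963 ≈ 2.2775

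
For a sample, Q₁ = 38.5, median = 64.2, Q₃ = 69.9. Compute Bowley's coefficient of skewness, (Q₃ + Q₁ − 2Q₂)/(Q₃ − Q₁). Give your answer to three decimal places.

numerator: Q₃ + Q₁ − 2Q₂ = 69.9 + 38.5 − 2×64.2 = -20.0000
denominator: Q₃ − Q₁ = 69.9 − 38.5 = 31.4000
Bowley skewness = -20.0000 / 31.4000 ≈ -0.637

-0.637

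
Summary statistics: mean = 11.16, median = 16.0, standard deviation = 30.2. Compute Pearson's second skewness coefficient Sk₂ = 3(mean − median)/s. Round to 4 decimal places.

-0.4808

Sk₂ = 3(11.16 − 16.0) / 30.2 = 3 × -4.8400 / 30.2
    = -14.5200 / 30.2 ≈ -0.4808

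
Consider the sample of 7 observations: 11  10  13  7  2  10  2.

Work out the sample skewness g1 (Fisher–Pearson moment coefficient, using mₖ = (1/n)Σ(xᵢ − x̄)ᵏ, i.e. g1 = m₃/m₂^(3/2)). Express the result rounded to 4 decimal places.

-0.4637

x̄ = (11 + 10 + 13 + 7 + 2 + 10 + 2) / 7 = 7.8571
deviations (xᵢ − x̄): 3.1429, 2.1429, 5.1429, -0.8571, -5.8571, 2.1429, -5.8571
Σ(xᵢ − x̄)² = 114.8571 ⇒ m₂ = 114.8571/7 = 16.40816
Σ(xᵢ − x̄)³ = -215.7551 ⇒ m₃ = -215.7551/7 = -30.82216
m₂^(3/2) = 16.40816^(1.5) = 66.46453
g1 = m₃ / m₂^(3/2) = -30.82216 / 66.46453 ≈ -0.4637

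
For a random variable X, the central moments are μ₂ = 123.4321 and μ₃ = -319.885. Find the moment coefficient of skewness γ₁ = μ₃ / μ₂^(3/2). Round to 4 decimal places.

σ = √μ₂ = √123.4321 = 11.11000
σ³ = μ₂^(3/2) = 1371.33063
γ₁ = μ₃/σ³ = -319.885 / 1371.33063 ≈ -0.2333

-0.2333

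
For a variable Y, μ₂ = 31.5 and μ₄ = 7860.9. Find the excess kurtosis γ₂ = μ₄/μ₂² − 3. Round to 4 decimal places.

μ₂² = 31.5² = 992.25000
μ₄/μ₂² = 7860.9 / 992.25000 = 7.92230
γ₂ = 7.92230 − 3 ≈ 4.9223

4.9223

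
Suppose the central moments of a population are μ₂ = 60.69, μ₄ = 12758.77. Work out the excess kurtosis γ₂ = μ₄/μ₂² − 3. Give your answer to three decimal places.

0.464

μ₂² = 60.69² = 3683.27610
μ₄/μ₂² = 12758.77 / 3683.27610 = 3.46397
γ₂ = 3.46397 − 3 ≈ 0.464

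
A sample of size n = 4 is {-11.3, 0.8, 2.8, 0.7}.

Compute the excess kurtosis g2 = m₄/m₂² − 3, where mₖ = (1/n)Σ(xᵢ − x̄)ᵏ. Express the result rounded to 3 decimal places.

x̄ = -1.7500
Σ(xᵢ − x̄)² = 124.4100 ⇒ m₂ = 31.10250
Σ(xᵢ − x̄)⁴ = 8824.8020 ⇒ m₄ = 2206.20051
m₂² = 967.36551
g2 = m₄/m₂² − 3 = 2.28063 − 3 ≈ -0.719

-0.719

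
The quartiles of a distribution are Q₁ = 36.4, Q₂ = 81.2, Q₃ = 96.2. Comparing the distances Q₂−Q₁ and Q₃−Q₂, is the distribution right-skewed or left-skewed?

left-skewed

Q₂ − Q₁ = 44.8;  Q₃ − Q₂ = 15.0
Q₂ − Q₁ > Q₃ − Q₂ ⇒ the lower half is more spread out ⇒ left-skewed.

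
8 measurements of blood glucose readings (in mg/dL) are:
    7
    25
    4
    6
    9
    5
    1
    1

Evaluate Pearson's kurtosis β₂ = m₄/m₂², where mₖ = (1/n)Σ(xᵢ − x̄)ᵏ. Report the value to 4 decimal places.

4.7942

x̄ = 7.2500
Σ(xᵢ − x̄)² = 413.5000 ⇒ m₂ = 51.68750
Σ(xᵢ − x̄)⁴ = 102465.1563 ⇒ m₄ = 12808.14453
m₂² = 2671.59766
β₂ = m₄/m₂² = 12808.14453 / 2671.59766 ≈ 4.7942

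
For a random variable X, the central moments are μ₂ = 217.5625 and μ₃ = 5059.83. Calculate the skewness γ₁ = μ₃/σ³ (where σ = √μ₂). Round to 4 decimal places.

1.5767

σ = √μ₂ = √217.5625 = 14.75000
σ³ = μ₂^(3/2) = 3209.04688
γ₁ = μ₃/σ³ = 5059.83 / 3209.04688 ≈ 1.5767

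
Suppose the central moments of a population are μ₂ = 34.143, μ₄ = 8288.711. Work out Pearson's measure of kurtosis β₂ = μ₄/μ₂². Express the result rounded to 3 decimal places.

μ₂² = 34.143² = 1165.74445
μ₄/μ₂² = 8288.711 / 1165.74445 = 7.11023
β₂ ≈ 7.110

7.110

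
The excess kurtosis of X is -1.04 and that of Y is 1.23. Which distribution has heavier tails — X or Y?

Y

Higher excess kurtosis ⇒ heavier tails relative to the normal distribution.
-1.04 vs 1.23: the larger is 1.23, so Y has heavier tails. (Y is leptokurtic — heavier-than-normal tails; the other is platykurtic.)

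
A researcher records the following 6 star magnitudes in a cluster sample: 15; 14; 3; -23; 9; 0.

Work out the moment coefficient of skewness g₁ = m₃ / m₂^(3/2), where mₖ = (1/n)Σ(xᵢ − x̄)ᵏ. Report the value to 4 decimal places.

x̄ = (15 + 14 + 3 - 23 + 9 + 0) / 6 = 3.0000
deviations (xᵢ − x̄): 12.0000, 11.0000, 0.0000, -26.0000, 6.0000, -3.0000
Σ(xᵢ − x̄)² = 986.0000 ⇒ m₂ = 986.0000/6 = 164.33333
Σ(xᵢ − x̄)³ = -14328.0000 ⇒ m₃ = -14328.0000/6 = -2388.00000
m₂^(3/2) = 164.33333^(1.5) = 2106.63113
g₁ = m₃ / m₂^(3/2) = -2388.00000 / 2106.63113 ≈ -1.1336

-1.1336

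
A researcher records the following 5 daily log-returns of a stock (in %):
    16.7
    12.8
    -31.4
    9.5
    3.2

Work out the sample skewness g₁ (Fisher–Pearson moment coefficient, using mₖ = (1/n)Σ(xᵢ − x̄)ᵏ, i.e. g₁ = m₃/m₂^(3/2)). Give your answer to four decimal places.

-1.2675

x̄ = (16.7 + 12.8 - 31.4 + 9.5 + 3.2) / 5 = 2.1600
deviations (xᵢ − x̄): 14.5400, 10.6400, -33.5600, 7.3400, 1.0400
Σ(xᵢ − x̄)² = 1505.8520 ⇒ m₂ = 1505.8520/5 = 301.17040
Σ(xᵢ − x̄)³ = -33122.6954 ⇒ m₃ = -33122.6954/5 = -6624.53909
m₂^(3/2) = 301.17040^(1.5) = 5226.58995
g₁ = m₃ / m₂^(3/2) = -6624.53909 / 5226.58995 ≈ -1.2675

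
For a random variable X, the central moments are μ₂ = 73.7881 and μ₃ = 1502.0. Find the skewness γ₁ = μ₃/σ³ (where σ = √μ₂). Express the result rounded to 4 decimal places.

2.3697

σ = √μ₂ = √73.7881 = 8.59000
σ³ = μ₂^(3/2) = 633.83978
γ₁ = μ₃/σ³ = 1502.0 / 633.83978 ≈ 2.3697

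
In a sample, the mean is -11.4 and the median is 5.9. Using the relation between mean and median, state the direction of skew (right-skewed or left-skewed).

mean − median = -11.4 − 5.9 = -17.3
mean < median ⇒ the longer tail is on the left ⇒ left-skewed (negatively skewed).

left-skewed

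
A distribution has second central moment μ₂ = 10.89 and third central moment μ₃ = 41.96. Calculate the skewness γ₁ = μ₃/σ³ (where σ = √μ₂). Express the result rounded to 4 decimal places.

σ = √μ₂ = √10.89 = 3.30000
σ³ = μ₂^(3/2) = 35.93700
γ₁ = μ₃/σ³ = 41.96 / 35.93700 ≈ 1.1676

1.1676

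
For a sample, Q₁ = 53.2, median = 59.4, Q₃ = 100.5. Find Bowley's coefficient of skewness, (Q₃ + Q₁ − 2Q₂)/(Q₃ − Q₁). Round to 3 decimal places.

0.738

numerator: Q₃ + Q₁ − 2Q₂ = 100.5 + 53.2 − 2×59.4 = 34.9000
denominator: Q₃ − Q₁ = 100.5 − 53.2 = 47.3000
Bowley skewness = 34.9000 / 47.3000 ≈ 0.738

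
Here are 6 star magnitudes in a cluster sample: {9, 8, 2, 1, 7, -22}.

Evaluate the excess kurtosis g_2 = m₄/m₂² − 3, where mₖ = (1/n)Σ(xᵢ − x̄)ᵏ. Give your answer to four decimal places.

0.6503

x̄ = 0.8333
Σ(xᵢ − x̄)² = 678.8333 ⇒ m₂ = 113.13889
Σ(xᵢ − x̄)⁴ = 280351.4861 ⇒ m₄ = 46725.24769
m₂² = 12800.40818
g_2 = m₄/m₂² − 3 = 3.65029 − 3 ≈ 0.6503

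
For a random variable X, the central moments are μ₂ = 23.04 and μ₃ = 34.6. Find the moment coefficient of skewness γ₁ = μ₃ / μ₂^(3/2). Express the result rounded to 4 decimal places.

σ = √μ₂ = √23.04 = 4.80000
σ³ = μ₂^(3/2) = 110.59200
γ₁ = μ₃/σ³ = 34.6 / 110.59200 ≈ 0.3129

0.3129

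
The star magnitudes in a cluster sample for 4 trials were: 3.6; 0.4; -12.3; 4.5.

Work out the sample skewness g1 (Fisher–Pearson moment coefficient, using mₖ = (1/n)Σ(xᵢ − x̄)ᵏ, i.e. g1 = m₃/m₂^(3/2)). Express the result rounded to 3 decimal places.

x̄ = (3.6 + 0.4 - 12.3 + 4.5) / 4 = -0.9500
deviations (xᵢ − x̄): 4.5500, 1.3500, -11.3500, 5.4500
Σ(xᵢ − x̄)² = 181.0500 ⇒ m₂ = 181.0500/4 = 45.26250
Σ(xᵢ − x̄)³ = -1203.6000 ⇒ m₃ = -1203.6000/4 = -300.90000
m₂^(3/2) = 45.26250^(1.5) = 304.51438
g1 = m₃ / m₂^(3/2) = -300.90000 / 304.51438 ≈ -0.988

-0.988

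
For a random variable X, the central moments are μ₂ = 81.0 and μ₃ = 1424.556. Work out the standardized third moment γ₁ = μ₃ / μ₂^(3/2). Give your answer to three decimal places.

1.954

σ = √μ₂ = √81.0 = 9.00000
σ³ = μ₂^(3/2) = 729.00000
γ₁ = μ₃/σ³ = 1424.556 / 729.00000 ≈ 1.954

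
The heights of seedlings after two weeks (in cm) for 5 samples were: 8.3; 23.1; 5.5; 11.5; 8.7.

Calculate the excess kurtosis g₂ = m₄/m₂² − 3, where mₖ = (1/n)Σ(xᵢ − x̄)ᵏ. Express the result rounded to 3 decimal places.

-0.190

x̄ = 11.4200
Σ(xᵢ − x̄)² = 188.6080 ⇒ m₂ = 37.72160
Σ(xᵢ − x̄)⁴ = 19988.8163 ⇒ m₄ = 3997.76326
m₂² = 1422.91911
g₂ = m₄/m₂² − 3 = 2.80955 − 3 ≈ -0.190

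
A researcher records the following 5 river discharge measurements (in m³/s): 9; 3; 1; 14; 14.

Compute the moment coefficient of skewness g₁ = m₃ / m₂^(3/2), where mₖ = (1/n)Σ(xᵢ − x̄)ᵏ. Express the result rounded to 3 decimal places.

-0.155

x̄ = (9 + 3 + 1 + 14 + 14) / 5 = 8.2000
deviations (xᵢ − x̄): 0.8000, -5.2000, -7.2000, 5.8000, 5.8000
Σ(xᵢ − x̄)² = 146.8000 ⇒ m₂ = 146.8000/5 = 29.36000
Σ(xᵢ − x̄)³ = -123.1200 ⇒ m₃ = -123.1200/5 = -24.62400
m₂^(3/2) = 29.36000^(1.5) = 159.08677
g₁ = m₃ / m₂^(3/2) = -24.62400 / 159.08677 ≈ -0.155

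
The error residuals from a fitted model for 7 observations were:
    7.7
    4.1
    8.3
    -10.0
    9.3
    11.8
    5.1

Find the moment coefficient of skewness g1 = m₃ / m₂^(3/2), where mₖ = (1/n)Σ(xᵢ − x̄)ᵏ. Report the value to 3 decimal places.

-1.513

x̄ = (7.7 + 4.1 + 8.3 - 10.0 + 9.3 + 11.8 + 5.1) / 7 = 5.1857
deviations (xᵢ − x̄): 2.5143, -1.0857, 3.1143, -15.1857, 4.1143, 6.6143, -0.0857
Σ(xᵢ − x̄)² = 308.4886 ⇒ m₂ = 308.4886/7 = 44.06980
Σ(xᵢ − x̄)³ = -3098.0860 ⇒ m₃ = -3098.0860/7 = -442.58372
m₂^(3/2) = 44.06980^(1.5) = 292.55772
g1 = m₃ / m₂^(3/2) = -442.58372 / 292.55772 ≈ -1.513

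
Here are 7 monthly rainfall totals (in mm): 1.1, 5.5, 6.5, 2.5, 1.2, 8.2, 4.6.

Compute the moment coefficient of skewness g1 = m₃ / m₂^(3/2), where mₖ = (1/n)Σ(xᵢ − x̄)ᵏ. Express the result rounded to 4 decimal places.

0.1144

x̄ = (1.1 + 5.5 + 6.5 + 2.5 + 1.2 + 8.2 + 4.6) / 7 = 4.2286
deviations (xᵢ − x̄): -3.1286, 1.2714, 2.2714, -1.7286, -3.0286, 3.9714, 0.3714
Σ(xᵢ − x̄)² = 44.6343 ⇒ m₂ = 44.6343/7 = 6.37633
Σ(xᵢ − x̄)³ = 12.8980 ⇒ m₃ = 12.8980/7 = 1.84258
m₂^(3/2) = 6.37633^(1.5) = 16.10111
g1 = m₃ / m₂^(3/2) = 1.84258 / 16.10111 ≈ 0.1144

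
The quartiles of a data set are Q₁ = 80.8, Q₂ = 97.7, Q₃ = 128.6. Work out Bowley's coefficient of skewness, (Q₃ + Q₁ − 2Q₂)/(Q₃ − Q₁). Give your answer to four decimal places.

0.2929

numerator: Q₃ + Q₁ − 2Q₂ = 128.6 + 80.8 − 2×97.7 = 14.0000
denominator: Q₃ − Q₁ = 128.6 − 80.8 = 47.8000
Bowley skewness = 14.0000 / 47.8000 ≈ 0.2929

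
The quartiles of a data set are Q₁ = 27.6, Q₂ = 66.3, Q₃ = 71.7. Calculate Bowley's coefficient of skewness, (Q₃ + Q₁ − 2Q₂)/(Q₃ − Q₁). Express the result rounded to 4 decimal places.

numerator: Q₃ + Q₁ − 2Q₂ = 71.7 + 27.6 − 2×66.3 = -33.3000
denominator: Q₃ − Q₁ = 71.7 − 27.6 = 44.1000
Bowley skewness = -33.3000 / 44.1000 ≈ -0.7551

-0.7551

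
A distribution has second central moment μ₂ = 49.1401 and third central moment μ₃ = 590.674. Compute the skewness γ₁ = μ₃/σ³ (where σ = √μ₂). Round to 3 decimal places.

σ = √μ₂ = √49.1401 = 7.01000
σ³ = μ₂^(3/2) = 344.47210
γ₁ = μ₃/σ³ = 590.674 / 344.47210 ≈ 1.715

1.715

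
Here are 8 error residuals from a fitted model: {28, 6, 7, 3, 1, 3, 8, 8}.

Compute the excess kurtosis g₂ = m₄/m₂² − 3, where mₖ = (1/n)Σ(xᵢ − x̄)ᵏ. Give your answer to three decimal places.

x̄ = 8.0000
Σ(xᵢ − x̄)² = 504.0000 ⇒ m₂ = 63.00000
Σ(xᵢ − x̄)⁴ = 163668.0000 ⇒ m₄ = 20458.50000
m₂² = 3969.00000
g₂ = m₄/m₂² − 3 = 5.15457 − 3 ≈ 2.155

2.155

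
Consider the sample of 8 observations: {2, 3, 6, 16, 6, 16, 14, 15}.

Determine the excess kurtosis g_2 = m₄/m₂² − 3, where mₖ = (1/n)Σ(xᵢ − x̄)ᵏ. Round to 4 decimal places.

x̄ = 9.7500
Σ(xᵢ − x̄)² = 257.5000 ⇒ m₂ = 32.18750
Σ(xᵢ − x̄)⁴ = 10216.6563 ⇒ m₄ = 1277.08203
m₂² = 1036.03516
g_2 = m₄/m₂² − 3 = 1.23266 − 3 ≈ -1.7673

-1.7673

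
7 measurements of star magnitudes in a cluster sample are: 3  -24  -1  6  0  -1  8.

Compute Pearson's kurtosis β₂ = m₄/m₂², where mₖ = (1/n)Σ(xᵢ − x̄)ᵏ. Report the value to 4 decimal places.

x̄ = -1.2857
Σ(xᵢ − x̄)² = 675.4286 ⇒ m₂ = 96.48980
Σ(xᵢ − x̄)⁴ = 276785.2478 ⇒ m₄ = 39540.74969
m₂² = 9310.28072
β₂ = m₄/m₂² = 39540.74969 / 9310.28072 ≈ 4.2470

4.2470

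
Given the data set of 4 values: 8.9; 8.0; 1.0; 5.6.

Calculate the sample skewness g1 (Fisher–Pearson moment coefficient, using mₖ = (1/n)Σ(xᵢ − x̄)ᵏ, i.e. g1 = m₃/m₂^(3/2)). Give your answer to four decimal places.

x̄ = (8.9 + 8.0 + 1.0 + 5.6) / 4 = 5.8750
deviations (xᵢ − x̄): 3.0250, 2.1250, -4.8750, -0.2750
Σ(xᵢ − x̄)² = 37.5075 ⇒ m₂ = 37.5075/4 = 9.37688
Σ(xᵢ − x̄)³ = -78.6019 ⇒ m₃ = -78.6019/4 = -19.65047
m₂^(3/2) = 9.37688^(1.5) = 28.71357
g1 = m₃ / m₂^(3/2) = -19.65047 / 28.71357 ≈ -0.6844

-0.6844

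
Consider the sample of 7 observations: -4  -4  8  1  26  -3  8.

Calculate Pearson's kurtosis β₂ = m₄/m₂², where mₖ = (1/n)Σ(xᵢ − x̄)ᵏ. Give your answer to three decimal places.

3.222

x̄ = 4.5714
Σ(xᵢ − x̄)² = 699.7143 ⇒ m₂ = 99.95918
Σ(xᵢ − x̄)⁴ = 225370.5364 ⇒ m₄ = 32195.79092
m₂² = 9991.83840
β₂ = m₄/m₂² = 32195.79092 / 9991.83840 ≈ 3.222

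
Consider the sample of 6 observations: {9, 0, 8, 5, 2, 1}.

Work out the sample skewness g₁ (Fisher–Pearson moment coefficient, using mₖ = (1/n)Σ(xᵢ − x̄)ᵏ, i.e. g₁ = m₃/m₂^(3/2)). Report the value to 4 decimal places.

0.2283

x̄ = (9 + 0 + 8 + 5 + 2 + 1) / 6 = 4.1667
deviations (xᵢ − x̄): 4.8333, -4.1667, 3.8333, 0.8333, -2.1667, -3.1667
Σ(xᵢ − x̄)² = 70.8333 ⇒ m₂ = 70.8333/6 = 11.80556
Σ(xᵢ − x̄)³ = 55.5556 ⇒ m₃ = 55.5556/6 = 9.25926
m₂^(3/2) = 11.80556^(1.5) = 40.56296
g₁ = m₃ / m₂^(3/2) = 9.25926 / 40.56296 ≈ 0.2283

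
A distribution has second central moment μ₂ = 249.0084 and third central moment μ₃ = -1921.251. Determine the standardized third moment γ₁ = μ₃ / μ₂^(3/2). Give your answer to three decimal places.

-0.489

σ = √μ₂ = √249.0084 = 15.78000
σ³ = μ₂^(3/2) = 3929.35255
γ₁ = μ₃/σ³ = -1921.251 / 3929.35255 ≈ -0.489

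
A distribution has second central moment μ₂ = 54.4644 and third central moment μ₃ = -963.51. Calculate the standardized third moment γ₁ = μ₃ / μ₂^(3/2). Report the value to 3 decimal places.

-2.397

σ = √μ₂ = √54.4644 = 7.38000
σ³ = μ₂^(3/2) = 401.94727
γ₁ = μ₃/σ³ = -963.51 / 401.94727 ≈ -2.397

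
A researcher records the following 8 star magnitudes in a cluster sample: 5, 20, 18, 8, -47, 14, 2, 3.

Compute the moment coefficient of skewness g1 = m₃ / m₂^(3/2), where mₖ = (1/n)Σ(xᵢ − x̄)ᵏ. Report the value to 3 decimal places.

x̄ = (5 + 20 + 18 + 8 - 47 + 14 + 2 + 3) / 8 = 2.8750
deviations (xᵢ − x̄): 2.1250, 17.1250, 15.1250, 5.1250, -49.8750, 11.1250, -0.8750, 0.1250
Σ(xᵢ − x̄)² = 3164.8750 ⇒ m₂ = 3164.8750/8 = 395.60938
Σ(xᵢ − x̄)³ = -114062.1563 ⇒ m₃ = -114062.1563/8 = -14257.76953
m₂^(3/2) = 395.60938^(1.5) = 7868.64337
g1 = m₃ / m₂^(3/2) = -14257.76953 / 7868.64337 ≈ -1.812

-1.812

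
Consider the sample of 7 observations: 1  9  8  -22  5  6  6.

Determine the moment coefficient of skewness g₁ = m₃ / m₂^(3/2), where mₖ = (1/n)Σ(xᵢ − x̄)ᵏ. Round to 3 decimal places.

x̄ = (1 + 9 + 8 - 22 + 5 + 6 + 6) / 7 = 1.8571
deviations (xᵢ − x̄): -0.8571, 7.1429, 6.1429, -23.8571, 3.1429, 4.1429, 4.1429
Σ(xᵢ − x̄)² = 702.8571 ⇒ m₂ = 702.8571/7 = 100.40816
Σ(xᵢ − x̄)³ = -12809.7551 ⇒ m₃ = -12809.7551/7 = -1829.96501
m₂^(3/2) = 100.40816^(1.5) = 1006.12869
g₁ = m₃ / m₂^(3/2) = -1829.96501 / 1006.12869 ≈ -1.819

-1.819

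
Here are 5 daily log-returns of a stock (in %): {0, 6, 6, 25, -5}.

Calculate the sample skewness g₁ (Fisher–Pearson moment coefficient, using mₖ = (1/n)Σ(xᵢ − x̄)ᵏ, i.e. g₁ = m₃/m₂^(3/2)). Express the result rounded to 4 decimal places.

0.8918

x̄ = (0 + 6 + 6 + 25 - 5) / 5 = 6.4000
deviations (xᵢ − x̄): -6.4000, -0.4000, -0.4000, 18.6000, -11.4000
Σ(xᵢ − x̄)² = 517.2000 ⇒ m₂ = 517.2000/5 = 103.44000
Σ(xᵢ − x̄)³ = 4691.0400 ⇒ m₃ = 4691.0400/5 = 938.20800
m₂^(3/2) = 103.44000^(1.5) = 1052.04125
g₁ = m₃ / m₂^(3/2) = 938.20800 / 1052.04125 ≈ 0.8918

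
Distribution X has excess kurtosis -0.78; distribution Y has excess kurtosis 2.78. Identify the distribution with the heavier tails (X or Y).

Y

Higher excess kurtosis ⇒ heavier tails relative to the normal distribution.
-0.78 vs 2.78: the larger is 2.78, so Y has heavier tails. (Y is leptokurtic — heavier-than-normal tails; the other is platykurtic.)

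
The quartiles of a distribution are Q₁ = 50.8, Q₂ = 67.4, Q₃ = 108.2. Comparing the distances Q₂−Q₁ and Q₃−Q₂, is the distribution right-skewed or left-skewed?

right-skewed

Q₂ − Q₁ = 16.6;  Q₃ − Q₂ = 40.8
Q₃ − Q₂ > Q₂ − Q₁ ⇒ the upper half is more spread out ⇒ right-skewed.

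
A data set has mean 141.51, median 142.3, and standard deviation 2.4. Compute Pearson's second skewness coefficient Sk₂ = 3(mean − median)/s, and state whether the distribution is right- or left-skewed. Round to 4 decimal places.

-0.9875, left-skewed

Sk₂ = 3(141.51 − 142.3) / 2.4 = 3 × -0.7900 / 2.4
    = -2.3700 / 2.4 ≈ -0.9875
Sk₂ < 0 ⇒ mean < median ⇒ left-skewed (negative skew).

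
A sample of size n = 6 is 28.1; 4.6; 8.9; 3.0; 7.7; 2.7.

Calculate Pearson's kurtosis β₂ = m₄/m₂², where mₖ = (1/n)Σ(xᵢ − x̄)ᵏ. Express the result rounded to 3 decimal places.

x̄ = 9.1667
Σ(xᵢ − x̄)² = 461.3933 ⇒ m₂ = 76.89889
Σ(xᵢ − x̄)⁴ = 132135.9161 ⇒ m₄ = 22022.65269
m₂² = 5913.43911
β₂ = m₄/m₂² = 22022.65269 / 5913.43911 ≈ 3.724

3.724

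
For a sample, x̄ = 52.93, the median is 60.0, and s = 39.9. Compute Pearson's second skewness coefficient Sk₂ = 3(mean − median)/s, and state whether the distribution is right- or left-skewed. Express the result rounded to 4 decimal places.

-0.5316, left-skewed

Sk₂ = 3(52.93 − 60.0) / 39.9 = 3 × -7.0700 / 39.9
    = -21.2100 / 39.9 ≈ -0.5316
Sk₂ < 0 ⇒ mean < median ⇒ left-skewed (negative skew).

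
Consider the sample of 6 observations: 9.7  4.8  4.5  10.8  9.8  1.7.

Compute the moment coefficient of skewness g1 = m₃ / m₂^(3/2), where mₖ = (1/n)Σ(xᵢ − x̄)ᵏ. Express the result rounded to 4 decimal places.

-0.2350

x̄ = (9.7 + 4.8 + 4.5 + 10.8 + 9.8 + 1.7) / 6 = 6.8833
deviations (xᵢ − x̄): 2.8167, -2.0833, -2.3833, 3.9167, 2.9167, -5.1833
Σ(xᵢ − x̄)² = 68.6683 ⇒ m₂ = 68.6683/6 = 11.44472
Σ(xᵢ − x̄)³ = -54.5996 ⇒ m₃ = -54.5996/6 = -9.09993
m₂^(3/2) = 11.44472^(1.5) = 38.71755
g1 = m₃ / m₂^(3/2) = -9.09993 / 38.71755 ≈ -0.2350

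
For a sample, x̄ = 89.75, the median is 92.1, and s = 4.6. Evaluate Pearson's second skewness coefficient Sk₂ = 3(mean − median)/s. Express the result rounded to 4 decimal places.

Sk₂ = 3(89.75 − 92.1) / 4.6 = 3 × -2.3500 / 4.6
    = -7.0500 / 4.6 ≈ -1.5326

-1.5326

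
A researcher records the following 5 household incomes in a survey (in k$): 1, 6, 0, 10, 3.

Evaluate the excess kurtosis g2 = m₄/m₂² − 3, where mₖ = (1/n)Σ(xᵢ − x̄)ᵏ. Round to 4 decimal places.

-1.1061

x̄ = 4.0000
Σ(xᵢ − x̄)² = 66.0000 ⇒ m₂ = 13.20000
Σ(xᵢ − x̄)⁴ = 1650.0000 ⇒ m₄ = 330.00000
m₂² = 174.24000
g2 = m₄/m₂² − 3 = 1.89394 − 3 ≈ -1.1061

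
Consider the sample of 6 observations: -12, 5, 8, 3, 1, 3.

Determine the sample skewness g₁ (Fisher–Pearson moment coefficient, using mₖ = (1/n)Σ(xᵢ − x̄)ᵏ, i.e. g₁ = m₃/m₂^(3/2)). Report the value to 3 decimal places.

-1.317

x̄ = (-12 + 5 + 8 + 3 + 1 + 3) / 6 = 1.3333
deviations (xᵢ − x̄): -13.3333, 3.6667, 6.6667, 1.6667, -0.3333, 1.6667
Σ(xᵢ − x̄)² = 241.3333 ⇒ m₂ = 241.3333/6 = 40.22222
Σ(xᵢ − x̄)³ = -2015.5556 ⇒ m₃ = -2015.5556/6 = -335.92593
m₂^(3/2) = 40.22222^(1.5) = 255.09332
g₁ = m₃ / m₂^(3/2) = -335.92593 / 255.09332 ≈ -1.317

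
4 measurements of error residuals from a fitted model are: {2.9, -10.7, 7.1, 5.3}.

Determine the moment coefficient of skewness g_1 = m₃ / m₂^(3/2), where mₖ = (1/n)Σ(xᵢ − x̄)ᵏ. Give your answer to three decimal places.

x̄ = (2.9 - 10.7 + 7.1 + 5.3) / 4 = 1.1500
deviations (xᵢ − x̄): 1.7500, -11.8500, 5.9500, 4.1500
Σ(xᵢ − x̄)² = 196.1100 ⇒ m₂ = 196.1100/4 = 49.02750
Σ(xᵢ − x̄)³ = -1376.5290 ⇒ m₃ = -1376.5290/4 = -344.13225
m₂^(3/2) = 49.02750^(1.5) = 343.28879
g_1 = m₃ / m₂^(3/2) = -344.13225 / 343.28879 ≈ -1.002

-1.002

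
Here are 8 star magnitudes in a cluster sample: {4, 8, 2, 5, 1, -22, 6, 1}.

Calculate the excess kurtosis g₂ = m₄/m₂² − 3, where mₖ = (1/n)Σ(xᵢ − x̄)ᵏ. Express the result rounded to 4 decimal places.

x̄ = 0.6250
Σ(xᵢ − x̄)² = 627.8750 ⇒ m₂ = 78.48438
Σ(xᵢ − x̄)⁴ = 266324.7441 ⇒ m₄ = 33290.59302
m₂² = 6159.79712
g₂ = m₄/m₂² − 3 = 5.40450 − 3 ≈ 2.4045

2.4045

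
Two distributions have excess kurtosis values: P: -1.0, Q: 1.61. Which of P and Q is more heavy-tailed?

Higher excess kurtosis ⇒ heavier tails relative to the normal distribution.
-1.0 vs 1.61: the larger is 1.61, so Q has heavier tails. (Q is leptokurtic — heavier-than-normal tails; the other is platykurtic.)

Q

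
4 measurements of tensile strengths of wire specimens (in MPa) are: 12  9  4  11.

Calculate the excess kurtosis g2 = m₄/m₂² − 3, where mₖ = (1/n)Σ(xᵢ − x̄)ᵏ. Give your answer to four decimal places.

x̄ = 9.0000
Σ(xᵢ − x̄)² = 38.0000 ⇒ m₂ = 9.50000
Σ(xᵢ − x̄)⁴ = 722.0000 ⇒ m₄ = 180.50000
m₂² = 90.25000
g2 = m₄/m₂² − 3 = 2.00000 − 3 ≈ -1.0000

-1.0000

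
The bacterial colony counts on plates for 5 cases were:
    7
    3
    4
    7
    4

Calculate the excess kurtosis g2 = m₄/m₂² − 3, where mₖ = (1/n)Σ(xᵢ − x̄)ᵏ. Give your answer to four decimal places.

-1.7245

x̄ = 5.0000
Σ(xᵢ − x̄)² = 14.0000 ⇒ m₂ = 2.80000
Σ(xᵢ − x̄)⁴ = 50.0000 ⇒ m₄ = 10.00000
m₂² = 7.84000
g2 = m₄/m₂² − 3 = 1.27551 − 3 ≈ -1.7245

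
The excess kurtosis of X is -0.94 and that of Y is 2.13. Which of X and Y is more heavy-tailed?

Higher excess kurtosis ⇒ heavier tails relative to the normal distribution.
-0.94 vs 2.13: the larger is 2.13, so Y has heavier tails. (Y is leptokurtic — heavier-than-normal tails; the other is platykurtic.)

Y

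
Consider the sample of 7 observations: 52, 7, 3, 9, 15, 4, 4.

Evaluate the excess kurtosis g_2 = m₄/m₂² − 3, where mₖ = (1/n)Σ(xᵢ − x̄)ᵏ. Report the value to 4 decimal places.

1.6494

x̄ = 13.4286
Σ(xᵢ − x̄)² = 1837.7143 ⇒ m₂ = 262.53061
Σ(xᵢ − x̄)⁴ = 2243147.2303 ⇒ m₄ = 320449.60433
m₂² = 68922.32237
g_2 = m₄/m₂² − 3 = 4.64943 − 3 ≈ 1.6494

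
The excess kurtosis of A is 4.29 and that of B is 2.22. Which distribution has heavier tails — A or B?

Higher excess kurtosis ⇒ heavier tails relative to the normal distribution.
4.29 vs 2.22: the larger is 4.29, so A has heavier tails.

A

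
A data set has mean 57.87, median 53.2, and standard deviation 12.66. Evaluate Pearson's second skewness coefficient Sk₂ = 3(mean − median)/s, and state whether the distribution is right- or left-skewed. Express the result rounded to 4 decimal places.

Sk₂ = 3(57.87 − 53.2) / 12.66 = 3 × 4.6700 / 12.66
    = 14.0100 / 12.66 ≈ 1.1066
Sk₂ > 0 ⇒ mean > median ⇒ right-skewed (positive skew).

1.1066, right-skewed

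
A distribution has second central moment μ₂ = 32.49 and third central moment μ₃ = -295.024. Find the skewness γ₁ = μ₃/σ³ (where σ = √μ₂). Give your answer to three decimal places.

σ = √μ₂ = √32.49 = 5.70000
σ³ = μ₂^(3/2) = 185.19300
γ₁ = μ₃/σ³ = -295.024 / 185.19300 ≈ -1.593

-1.593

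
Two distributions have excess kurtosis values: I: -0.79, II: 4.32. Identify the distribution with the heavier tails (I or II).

II

Higher excess kurtosis ⇒ heavier tails relative to the normal distribution.
-0.79 vs 4.32: the larger is 4.32, so II has heavier tails. (II is leptokurtic — heavier-than-normal tails; the other is platykurtic.)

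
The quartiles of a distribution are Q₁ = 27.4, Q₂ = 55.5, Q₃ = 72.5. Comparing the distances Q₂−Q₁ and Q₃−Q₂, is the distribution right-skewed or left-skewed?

left-skewed

Q₂ − Q₁ = 28.1;  Q₃ − Q₂ = 17.0
Q₂ − Q₁ > Q₃ − Q₂ ⇒ the lower half is more spread out ⇒ left-skewed.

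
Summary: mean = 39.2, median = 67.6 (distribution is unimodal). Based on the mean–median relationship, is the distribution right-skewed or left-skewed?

left-skewed

mean − median = 39.2 − 67.6 = -28.4
mean < median ⇒ the longer tail is on the left ⇒ left-skewed (negatively skewed).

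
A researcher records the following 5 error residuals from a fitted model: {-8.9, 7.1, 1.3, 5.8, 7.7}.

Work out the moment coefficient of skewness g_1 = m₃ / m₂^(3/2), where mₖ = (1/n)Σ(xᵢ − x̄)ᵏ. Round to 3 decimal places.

x̄ = (-8.9 + 7.1 + 1.3 + 5.8 + 7.7) / 5 = 2.6000
deviations (xᵢ − x̄): -11.5000, 4.5000, -1.3000, 3.2000, 5.1000
Σ(xᵢ − x̄)² = 190.4400 ⇒ m₂ = 190.4400/5 = 38.08800
Σ(xᵢ − x̄)³ = -1266.5280 ⇒ m₃ = -1266.5280/5 = -253.30560
m₂^(3/2) = 38.08800^(1.5) = 235.06191
g_1 = m₃ / m₂^(3/2) = -253.30560 / 235.06191 ≈ -1.078

-1.078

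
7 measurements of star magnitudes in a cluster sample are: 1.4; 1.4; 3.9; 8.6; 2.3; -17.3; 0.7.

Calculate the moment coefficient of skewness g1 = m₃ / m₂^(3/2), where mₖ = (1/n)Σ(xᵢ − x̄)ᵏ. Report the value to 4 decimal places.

-1.5443

x̄ = (1.4 + 1.4 + 3.9 + 8.6 + 2.3 - 17.3 + 0.7) / 7 = 0.1429
deviations (xᵢ − x̄): 1.2571, 1.2571, 3.7571, 8.4571, 2.1571, -17.4429, 0.5571
Σ(xᵢ − x̄)² = 398.0171 ⇒ m₂ = 398.0171/7 = 56.85959
Σ(xᵢ − x̄)³ = -4634.9432 ⇒ m₃ = -4634.9432/7 = -662.13474
m₂^(3/2) = 56.85959^(1.5) = 428.75145
g1 = m₃ / m₂^(3/2) = -662.13474 / 428.75145 ≈ -1.5443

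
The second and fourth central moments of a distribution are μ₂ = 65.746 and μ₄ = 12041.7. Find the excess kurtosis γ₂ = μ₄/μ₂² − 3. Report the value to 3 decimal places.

-0.214

μ₂² = 65.746² = 4322.53652
μ₄/μ₂² = 12041.7 / 4322.53652 = 2.78579
γ₂ = 2.78579 − 3 ≈ -0.214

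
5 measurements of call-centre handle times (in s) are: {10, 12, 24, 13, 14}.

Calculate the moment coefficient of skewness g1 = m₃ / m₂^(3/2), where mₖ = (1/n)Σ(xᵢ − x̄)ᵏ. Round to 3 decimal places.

x̄ = (10 + 12 + 24 + 13 + 14) / 5 = 14.6000
deviations (xᵢ − x̄): -4.6000, -2.6000, 9.4000, -1.6000, -0.6000
Σ(xᵢ − x̄)² = 119.2000 ⇒ m₂ = 119.2000/5 = 23.84000
Σ(xᵢ − x̄)³ = 711.3600 ⇒ m₃ = 711.3600/5 = 142.27200
m₂^(3/2) = 23.84000^(1.5) = 116.40171
g1 = m₃ / m₂^(3/2) = 142.27200 / 116.40171 ≈ 1.222

1.222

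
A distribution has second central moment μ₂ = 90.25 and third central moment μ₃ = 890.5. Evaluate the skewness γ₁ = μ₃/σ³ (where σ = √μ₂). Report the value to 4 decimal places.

1.0386

σ = √μ₂ = √90.25 = 9.50000
σ³ = μ₂^(3/2) = 857.37500
γ₁ = μ₃/σ³ = 890.5 / 857.37500 ≈ 1.0386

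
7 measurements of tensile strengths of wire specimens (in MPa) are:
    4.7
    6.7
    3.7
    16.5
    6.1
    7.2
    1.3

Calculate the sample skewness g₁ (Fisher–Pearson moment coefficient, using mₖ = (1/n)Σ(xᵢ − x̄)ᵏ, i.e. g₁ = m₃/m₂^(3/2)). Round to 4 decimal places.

x̄ = (4.7 + 6.7 + 3.7 + 16.5 + 6.1 + 7.2 + 1.3) / 7 = 6.6000
deviations (xᵢ − x̄): -1.9000, 0.1000, -2.9000, 9.9000, -0.5000, 0.6000, -5.3000
Σ(xᵢ − x̄)² = 138.7400 ⇒ m₂ = 138.7400/7 = 19.82000
Σ(xᵢ − x̄)³ = 790.2660 ⇒ m₃ = 790.2660/7 = 112.89514
m₂^(3/2) = 19.82000^(1.5) = 88.23796
g₁ = m₃ / m₂^(3/2) = 112.89514 / 88.23796 ≈ 1.2794

1.2794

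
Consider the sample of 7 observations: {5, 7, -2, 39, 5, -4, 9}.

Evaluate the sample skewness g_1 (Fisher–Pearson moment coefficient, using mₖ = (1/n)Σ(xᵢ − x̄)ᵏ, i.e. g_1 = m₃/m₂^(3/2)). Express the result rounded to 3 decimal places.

x̄ = (5 + 7 - 2 + 39 + 5 - 4 + 9) / 7 = 8.4286
deviations (xᵢ − x̄): -3.4286, -1.4286, -10.4286, 30.5714, -3.4286, -12.4286, 0.5714
Σ(xᵢ − x̄)² = 1223.7143 ⇒ m₂ = 1223.7143/7 = 174.81633
Σ(xᵢ − x̄)³ = 25435.1020 ⇒ m₃ = 25435.1020/7 = 3633.58601
m₂^(3/2) = 174.81633^(1.5) = 2311.38870
g_1 = m₃ / m₂^(3/2) = 3633.58601 / 2311.38870 ≈ 1.572

1.572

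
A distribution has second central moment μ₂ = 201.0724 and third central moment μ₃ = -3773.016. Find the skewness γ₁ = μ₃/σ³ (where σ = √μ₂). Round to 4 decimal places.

-1.3233

σ = √μ₂ = √201.0724 = 14.18000
σ³ = μ₂^(3/2) = 2851.20663
γ₁ = μ₃/σ³ = -3773.016 / 2851.20663 ≈ -1.3233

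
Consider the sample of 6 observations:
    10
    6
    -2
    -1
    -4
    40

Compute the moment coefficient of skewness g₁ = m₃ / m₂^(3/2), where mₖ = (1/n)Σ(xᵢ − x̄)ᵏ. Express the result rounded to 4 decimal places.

x̄ = (10 + 6 - 2 - 1 - 4 + 40) / 6 = 8.1667
deviations (xᵢ − x̄): 1.8333, -2.1667, -10.1667, -9.1667, -12.1667, 31.8333
Σ(xᵢ − x̄)² = 1356.8333 ⇒ m₂ = 1356.8333/6 = 226.13889
Σ(xᵢ − x̄)³ = 28632.5556 ⇒ m₃ = 28632.5556/6 = 4772.09259
m₂^(3/2) = 226.13889^(1.5) = 3400.65740
g₁ = m₃ / m₂^(3/2) = 4772.09259 / 3400.65740 ≈ 1.4033

1.4033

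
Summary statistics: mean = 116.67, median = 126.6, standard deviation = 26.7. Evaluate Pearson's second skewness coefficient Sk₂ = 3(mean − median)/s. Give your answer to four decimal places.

-1.1157

Sk₂ = 3(116.67 − 126.6) / 26.7 = 3 × -9.9300 / 26.7
    = -29.7900 / 26.7 ≈ -1.1157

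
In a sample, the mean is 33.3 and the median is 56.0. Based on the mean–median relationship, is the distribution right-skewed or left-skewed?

mean − median = 33.3 − 56.0 = -22.7
mean < median ⇒ the longer tail is on the left ⇒ left-skewed (negatively skewed).

left-skewed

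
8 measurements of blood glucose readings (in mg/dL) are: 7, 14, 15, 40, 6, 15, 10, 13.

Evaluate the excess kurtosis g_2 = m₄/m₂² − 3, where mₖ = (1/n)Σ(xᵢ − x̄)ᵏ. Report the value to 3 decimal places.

2.024

x̄ = 15.0000
Σ(xᵢ − x̄)² = 800.0000 ⇒ m₂ = 100.00000
Σ(xᵢ − x̄)⁴ = 401924.0000 ⇒ m₄ = 50240.50000
m₂² = 10000.00000
g_2 = m₄/m₂² − 3 = 5.02405 − 3 ≈ 2.024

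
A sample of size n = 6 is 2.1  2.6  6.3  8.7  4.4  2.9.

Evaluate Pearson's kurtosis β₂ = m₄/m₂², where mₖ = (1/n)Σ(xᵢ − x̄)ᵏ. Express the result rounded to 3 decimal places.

x̄ = 4.5000
Σ(xᵢ − x̄)² = 32.8200 ⇒ m₂ = 5.47000
Σ(xᵢ − x̄)⁴ = 374.4306 ⇒ m₄ = 62.40510
m₂² = 29.92090
β₂ = m₄/m₂² = 62.40510 / 29.92090 ≈ 2.086

2.086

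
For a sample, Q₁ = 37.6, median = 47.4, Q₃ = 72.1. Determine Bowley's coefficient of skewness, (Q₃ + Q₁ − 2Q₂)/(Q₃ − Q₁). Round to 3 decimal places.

numerator: Q₃ + Q₁ − 2Q₂ = 72.1 + 37.6 − 2×47.4 = 14.9000
denominator: Q₃ − Q₁ = 72.1 − 37.6 = 34.5000
Bowley skewness = 14.9000 / 34.5000 ≈ 0.432

0.432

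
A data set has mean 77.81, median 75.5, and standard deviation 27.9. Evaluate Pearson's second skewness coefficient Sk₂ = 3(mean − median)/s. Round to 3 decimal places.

0.248

Sk₂ = 3(77.81 − 75.5) / 27.9 = 3 × 2.3100 / 27.9
    = 6.9300 / 27.9 ≈ 0.248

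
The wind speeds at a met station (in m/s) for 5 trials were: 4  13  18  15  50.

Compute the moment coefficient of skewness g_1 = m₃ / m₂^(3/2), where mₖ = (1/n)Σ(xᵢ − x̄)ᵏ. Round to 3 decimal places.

1.157

x̄ = (4 + 13 + 18 + 15 + 50) / 5 = 20.0000
deviations (xᵢ − x̄): -16.0000, -7.0000, -2.0000, -5.0000, 30.0000
Σ(xᵢ − x̄)² = 1234.0000 ⇒ m₂ = 1234.0000/5 = 246.80000
Σ(xᵢ − x̄)³ = 22428.0000 ⇒ m₃ = 22428.0000/5 = 4485.60000
m₂^(3/2) = 246.80000^(1.5) = 3877.19579
g_1 = m₃ / m₂^(3/2) = 4485.60000 / 3877.19579 ≈ 1.157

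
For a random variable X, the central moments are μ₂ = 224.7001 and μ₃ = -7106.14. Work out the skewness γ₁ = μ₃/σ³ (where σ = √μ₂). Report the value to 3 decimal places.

-2.110

σ = √μ₂ = √224.7001 = 14.99000
σ³ = μ₂^(3/2) = 3368.25450
γ₁ = μ₃/σ³ = -7106.14 / 3368.25450 ≈ -2.110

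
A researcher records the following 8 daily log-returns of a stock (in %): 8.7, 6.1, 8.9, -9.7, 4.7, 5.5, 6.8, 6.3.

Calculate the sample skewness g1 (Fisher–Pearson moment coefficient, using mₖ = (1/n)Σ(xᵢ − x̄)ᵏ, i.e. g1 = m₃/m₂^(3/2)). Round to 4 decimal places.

-1.9990

x̄ = (8.7 + 6.1 + 8.9 - 9.7 + 4.7 + 5.5 + 6.8 + 6.3) / 8 = 4.6625
deviations (xᵢ − x̄): 4.0375, 1.4375, 4.2375, -14.3625, 0.0375, 0.8375, 2.1375, 1.6375
Σ(xᵢ − x̄)² = 250.5587 ⇒ m₂ = 250.5587/8 = 31.31984
Σ(xᵢ − x̄)³ = -2803.0947 ⇒ m₃ = -2803.0947/8 = -350.38684
m₂^(3/2) = 31.31984^(1.5) = 175.27880
g1 = m₃ / m₂^(3/2) = -350.38684 / 175.27880 ≈ -1.9990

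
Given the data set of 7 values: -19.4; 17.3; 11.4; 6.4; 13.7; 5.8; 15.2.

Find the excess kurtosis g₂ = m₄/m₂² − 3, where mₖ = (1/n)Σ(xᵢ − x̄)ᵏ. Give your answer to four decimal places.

1.1322

x̄ = 7.2000
Σ(xᵢ − x̄)² = 936.0600 ⇒ m₂ = 133.72286
Σ(xᵢ − x̄)⁴ = 517243.6770 ⇒ m₄ = 73891.95386
m₂² = 17881.80252
g₂ = m₄/m₂² − 3 = 4.13224 − 3 ≈ 1.1322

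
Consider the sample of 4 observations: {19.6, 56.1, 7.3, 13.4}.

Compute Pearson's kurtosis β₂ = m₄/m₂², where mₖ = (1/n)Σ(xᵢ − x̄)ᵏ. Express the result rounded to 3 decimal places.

2.199

x̄ = 24.1000
Σ(xᵢ − x̄)² = 1440.9800 ⇒ m₂ = 360.24500
Σ(xᵢ − x̄)⁴ = 1141753.4402 ⇒ m₄ = 285438.36005
m₂² = 129776.46003
β₂ = m₄/m₂² = 285438.36005 / 129776.46003 ≈ 2.199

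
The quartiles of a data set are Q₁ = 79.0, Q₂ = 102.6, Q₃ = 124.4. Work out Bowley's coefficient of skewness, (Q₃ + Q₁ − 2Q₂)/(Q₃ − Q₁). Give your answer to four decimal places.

numerator: Q₃ + Q₁ − 2Q₂ = 124.4 + 79.0 − 2×102.6 = -1.8000
denominator: Q₃ − Q₁ = 124.4 − 79.0 = 45.4000
Bowley skewness = -1.8000 / 45.4000 ≈ -0.0396

-0.0396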